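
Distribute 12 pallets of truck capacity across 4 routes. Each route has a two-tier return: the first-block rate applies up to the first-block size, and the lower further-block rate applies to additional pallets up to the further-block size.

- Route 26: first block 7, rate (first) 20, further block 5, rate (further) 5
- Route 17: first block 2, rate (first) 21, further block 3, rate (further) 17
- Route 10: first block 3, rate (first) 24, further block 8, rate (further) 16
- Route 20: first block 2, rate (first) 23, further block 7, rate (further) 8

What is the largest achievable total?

260

Order all 8 blocks by rate: Route 10/tier1 24 > Route 20/tier1 23 > Route 17/tier1 21 > Route 26/tier1 20 > Route 17/tier2 17 > Route 10/tier2 16 > Route 20/tier2 8 > Route 26/tier2 5.
Route 10 tier1 at 24: fill all 3 → 9 left.
Fill Route 20 tier1 block (2 at 23) → 7 left.
Fill Route 17 tier1 block (2 at 21) → 5 left.
Route 26 tier1 at 20: only 5 left, fill 5.
Total = 24×3 + 23×2 + 21×2 + 20×5 = 260.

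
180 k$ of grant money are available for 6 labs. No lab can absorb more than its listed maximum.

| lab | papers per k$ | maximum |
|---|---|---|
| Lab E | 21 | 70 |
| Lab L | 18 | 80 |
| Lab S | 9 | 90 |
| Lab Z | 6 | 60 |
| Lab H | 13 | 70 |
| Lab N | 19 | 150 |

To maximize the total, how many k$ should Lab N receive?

Order the labs by papers per k$: Lab E 21 > Lab N 19 > Lab L 18 > Lab H 13 > Lab S 9 > Lab Z 6.
Give Lab E 70 to hit its cap of 70 → 110 left.
Only 110 left; Lab N takes them to reach 110.

110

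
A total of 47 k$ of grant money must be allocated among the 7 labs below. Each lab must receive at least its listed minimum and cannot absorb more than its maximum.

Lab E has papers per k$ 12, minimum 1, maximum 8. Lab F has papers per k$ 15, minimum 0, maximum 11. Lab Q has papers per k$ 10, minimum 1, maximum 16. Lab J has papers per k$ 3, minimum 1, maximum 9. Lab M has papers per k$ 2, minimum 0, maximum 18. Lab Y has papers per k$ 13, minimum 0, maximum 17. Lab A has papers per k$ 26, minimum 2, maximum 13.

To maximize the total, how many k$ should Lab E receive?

Meeting every minimum uses 1+0+1+1+0+0+2 = 5 k$, leaving 42.
Rank by papers per k$: Lab A 26 > Lab F 15 > Lab Y 13 > Lab E 12 > Lab Q 10 > Lab J 3 > Lab M 2.
Give Lab A 11 more to hit its cap of 13 → 31 left.
Lab F takes 11 more to reach its cap of 11 → 20 left.
Give Lab Y 17 more to hit its cap of 17 → 3 left.
Only 3 left; Lab E takes them to reach 4.

4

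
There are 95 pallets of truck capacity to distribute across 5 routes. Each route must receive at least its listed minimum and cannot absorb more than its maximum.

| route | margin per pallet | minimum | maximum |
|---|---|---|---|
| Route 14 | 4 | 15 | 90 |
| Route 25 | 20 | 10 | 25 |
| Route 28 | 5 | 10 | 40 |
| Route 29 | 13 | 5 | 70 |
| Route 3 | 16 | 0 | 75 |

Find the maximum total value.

1315

Meeting every minimum uses 15+10+10+5+0 = 40 pallets, leaving 55.
Highest margin per pallet first: Route 25 20 > Route 3 16 > Route 29 13 > Route 28 5 > Route 14 4.
Give Route 25 15 more to hit its cap of 25 → 40 left.
Route 3: +40 (room for 75) → 40. Pool exhausted.
Total = 4×15 + 20×25 + 5×10 + 13×5 + 16×40 = 1315.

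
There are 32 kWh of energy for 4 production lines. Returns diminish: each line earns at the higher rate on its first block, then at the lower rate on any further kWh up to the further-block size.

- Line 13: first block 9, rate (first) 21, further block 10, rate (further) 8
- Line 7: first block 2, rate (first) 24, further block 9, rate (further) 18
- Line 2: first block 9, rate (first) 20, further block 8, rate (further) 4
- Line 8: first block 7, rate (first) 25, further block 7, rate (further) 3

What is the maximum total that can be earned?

Order all 8 blocks by rate: Line 8/tier1 25 > Line 7/tier1 24 > Line 13/tier1 21 > Line 2/tier1 20 > Line 7/tier2 18 > Line 13/tier2 8 > Line 2/tier2 4 > Line 8/tier2 3.
Line 8/tier1 (25): +7 — 25 left.
Line 7/tier1 (24): +2 — 23 left.
Line 13 tier1 at 21: fill all 9 — 14 left.
Fill Line 2 tier1 block (9 at 20) — 5 left.
Line 7/tier2: +5 of 9 at 18; pool empty.
Total = 25×7 + 24×2 + 21×9 + 20×9 + 18×5 = 682.

682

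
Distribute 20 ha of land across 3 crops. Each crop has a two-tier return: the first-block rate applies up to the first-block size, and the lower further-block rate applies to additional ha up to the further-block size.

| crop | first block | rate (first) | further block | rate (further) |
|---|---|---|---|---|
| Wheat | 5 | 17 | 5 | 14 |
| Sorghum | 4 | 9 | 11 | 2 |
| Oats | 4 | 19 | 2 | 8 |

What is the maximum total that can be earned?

283

Treat each block as its own option and order by rate: Oats/first 19 > Wheat/first 17 > Wheat/second 14 > Sorghum/first 9 > Oats/second 8 > Sorghum/second 2.
Fill Oats first block (4 at 19) — 16 left.
Fill Wheat first block (5 at 17) — 11 left.
Wheat second at 14: fill all 5 — 6 left.
Sorghum/first (9): +4 — 2 left.
Oats/second (8): +2 — 0 left.
Total = 19×4 + 17×5 + 14×5 + 9×4 + 8×2 = 283.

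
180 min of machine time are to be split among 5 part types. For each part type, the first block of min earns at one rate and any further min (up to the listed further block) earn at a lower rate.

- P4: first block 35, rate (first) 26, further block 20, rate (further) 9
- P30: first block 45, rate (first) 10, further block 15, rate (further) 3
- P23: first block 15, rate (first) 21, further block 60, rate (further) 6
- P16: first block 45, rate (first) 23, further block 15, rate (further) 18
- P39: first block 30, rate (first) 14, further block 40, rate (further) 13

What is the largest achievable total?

3470

Treat each block as its own option and order by rate: P4/T1 26 > P16/T1 23 > P23/T1 21 > P16/T2 18 > P39/T1 14 > P39/T2 13 > P30/T1 10 > P4/T2 9 > P23/T2 6 > P30/T2 3.
P4 T1 at 26: fill all 35 → 145 left.
Fill P16 T1 block (45 at 23) → 100 left.
Fill P23 T1 block (15 at 21) → 85 left.
Fill P16 T2 block (15 at 18) → 70 left.
Fill P39 T1 block (30 at 14) → 40 left.
P39/T2 (13): +40 → 0 left.
Total = 26×35 + 23×45 + 21×15 + 18×15 + 14×30 + 13×40 = 3470.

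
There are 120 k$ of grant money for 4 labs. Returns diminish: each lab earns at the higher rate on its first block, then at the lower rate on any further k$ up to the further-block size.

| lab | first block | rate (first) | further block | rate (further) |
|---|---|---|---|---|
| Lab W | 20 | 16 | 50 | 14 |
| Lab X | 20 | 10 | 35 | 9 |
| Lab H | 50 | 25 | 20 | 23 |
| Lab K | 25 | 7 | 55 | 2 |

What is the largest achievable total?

2450

Rank every tier by rate: Lab H/tier1 25 > Lab H/tier2 23 > Lab W/tier1 16 > Lab W/tier2 14 > Lab X/tier1 10 > Lab X/tier2 9 > Lab K/tier1 7 > Lab K/tier2 2.
Lab H/tier1 (25): +50 → 70 left.
Lab H/tier2 (23): +20 → 50 left.
Lab W/tier1 (16): +20 → 30 left.
Lab W tier2 at 14: only 30 left, fill 30.
Total = 25×50 + 23×20 + 16×20 + 14×30 = 2450.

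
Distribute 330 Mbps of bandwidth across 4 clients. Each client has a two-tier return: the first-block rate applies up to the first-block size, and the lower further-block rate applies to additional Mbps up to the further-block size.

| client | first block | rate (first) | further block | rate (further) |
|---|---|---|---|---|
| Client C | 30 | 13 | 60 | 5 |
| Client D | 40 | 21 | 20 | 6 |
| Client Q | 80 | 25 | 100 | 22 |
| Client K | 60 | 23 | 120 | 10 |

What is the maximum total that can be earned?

Treat each block as its own option and order by rate: Client Q/T1 25 > Client K/T1 23 > Client Q/T2 22 > Client D/T1 21 > Client C/T1 13 > Client K/T2 10 > Client D/T2 6 > Client C/T2 5.
Fill Client Q T1 block (80 at 25) ; 250 left.
Client K T1 at 23: fill all 60 ; 190 left.
Fill Client Q T2 block (100 at 22) ; 90 left.
Client D T1 at 21: fill all 40 ; 50 left.
Client C T1 at 13: fill all 30 ; 20 left.
Client K/T2: +20 of 120 at 10; pool empty.
Total = 25×80 + 23×60 + 22×100 + 21×40 + 13×30 + 10×20 = 7010.

7010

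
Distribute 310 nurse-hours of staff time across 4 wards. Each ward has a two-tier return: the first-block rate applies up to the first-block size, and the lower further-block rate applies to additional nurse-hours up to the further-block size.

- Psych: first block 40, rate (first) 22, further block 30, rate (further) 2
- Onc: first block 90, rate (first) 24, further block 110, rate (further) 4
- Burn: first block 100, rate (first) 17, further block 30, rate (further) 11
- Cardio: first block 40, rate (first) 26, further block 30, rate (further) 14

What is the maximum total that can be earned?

Treat each block as its own option and order by rate: Cardio/tier1 26 > Onc/tier1 24 > Psych/tier1 22 > Burn/tier1 17 > Cardio/tier2 14 > Burn/tier2 11 > Onc/tier2 4 > Psych/tier2 2.
Cardio/tier1 (26): +40 ; 270 left.
Onc/tier1 (24): +90 ; 180 left.
Psych/tier1 (22): +40 ; 140 left.
Burn tier1 at 17: fill all 100 ; 40 left.
Cardio tier2 at 14: fill all 30 ; 10 left.
10 remain; put them into Burn tier2 at 11.
Total = 26×40 + 24×90 + 22×40 + 17×100 + 14×30 + 11×10 = 6310.

6310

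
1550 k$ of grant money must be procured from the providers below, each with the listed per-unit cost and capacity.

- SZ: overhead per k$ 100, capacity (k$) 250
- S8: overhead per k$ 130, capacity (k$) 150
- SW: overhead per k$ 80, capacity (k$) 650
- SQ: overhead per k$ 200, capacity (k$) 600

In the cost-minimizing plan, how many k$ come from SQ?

Fill from the cheapest provider first.
Take 650 from SW at 80 → need 900 more.
SZ (100): use full 250 → 650 k$ to go.
S8 (130): use full 150 → 500 k$ to go.
SQ (200): take the remaining 500 → done.

500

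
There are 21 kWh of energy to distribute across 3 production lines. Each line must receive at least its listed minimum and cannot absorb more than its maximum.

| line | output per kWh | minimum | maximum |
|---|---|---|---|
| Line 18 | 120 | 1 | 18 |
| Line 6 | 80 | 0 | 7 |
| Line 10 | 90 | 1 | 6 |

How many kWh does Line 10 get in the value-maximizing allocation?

Meeting every minimum uses 1+0+1 = 2 kWh, leaving 19.
Order the production lines by output per kWh: Line 18 120 > Line 10 90 > Line 6 80.
Line 18: +17 to 18 (cap) — 2 left.
Only 2 left; Line 10 takes them to reach 3.

3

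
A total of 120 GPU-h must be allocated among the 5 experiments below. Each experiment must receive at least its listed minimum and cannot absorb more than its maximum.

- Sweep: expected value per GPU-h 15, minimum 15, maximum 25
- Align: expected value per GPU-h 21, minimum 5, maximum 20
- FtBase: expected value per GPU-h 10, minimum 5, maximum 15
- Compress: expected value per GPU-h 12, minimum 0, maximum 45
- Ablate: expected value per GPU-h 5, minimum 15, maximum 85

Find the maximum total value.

1560

Meeting every minimum uses 15+5+5+0+15 = 40 GPU-h, leaving 80.
Order the experiments by expected value per GPU-h: Align 21 > Sweep 15 > Compress 12 > FtBase 10 > Ablate 5.
Align: +15 to 20 (cap) ; 65 left.
Sweep: +10 to 25 (cap) ; 55 left.
Compress: +45 to 45 (cap) ; 10 left.
FtBase takes 10 more to reach its cap of 15 ; 0 left.
Total = 15×25 + 21×20 + 10×15 + 12×45 + 5×15 = 1560.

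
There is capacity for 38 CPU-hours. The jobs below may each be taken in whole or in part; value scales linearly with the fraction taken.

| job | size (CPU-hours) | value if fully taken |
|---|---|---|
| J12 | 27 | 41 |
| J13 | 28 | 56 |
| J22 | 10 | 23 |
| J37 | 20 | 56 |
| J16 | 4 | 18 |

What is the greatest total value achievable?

Rank by value-to-size ratio: J16 18/4≈4.5, J37 56/20≈2.8, J22 23/10≈2.3, J13 56/28≈2, J12 41/27≈1.52.
All 4 CPU-hours of J16 fit (value 18) — 34 remain.
All 20 CPU-hours of J37 fit (value 56) — 14 remain.
Take all of J22 (10 CPU-hours, value 23) — 4 CPU-hours left.
4 CPU-hours left: a 4/28 share of J13 gives 56×4/28 = 8.
Total value = 105.

105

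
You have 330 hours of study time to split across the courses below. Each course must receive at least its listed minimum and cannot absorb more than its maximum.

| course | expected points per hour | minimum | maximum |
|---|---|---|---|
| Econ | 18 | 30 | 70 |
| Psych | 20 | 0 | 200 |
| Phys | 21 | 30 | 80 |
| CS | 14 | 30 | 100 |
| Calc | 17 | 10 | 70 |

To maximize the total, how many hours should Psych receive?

Meeting every minimum uses 30+0+30+30+10 = 100 hours, leaving 230.
Order the courses by expected points per hour: Phys 21 > Psych 20 > Econ 18 > Calc 17 > CS 14.
Phys takes 50 more to reach its cap of 80 → 180 left.
Psych: +180 (room for 200) → 180. Pool exhausted.

180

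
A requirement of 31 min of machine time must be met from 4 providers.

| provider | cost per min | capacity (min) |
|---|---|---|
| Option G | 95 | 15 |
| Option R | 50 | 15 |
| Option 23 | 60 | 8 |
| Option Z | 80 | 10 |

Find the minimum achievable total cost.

1870

Use providers in increasing cost order.
Option R at 50: take all 15 min ; 16 still needed.
Option 23 at 60: take all 8 min ; 8 still needed.
Option Z at 80: take 8 of its 10 ; requirement met.
Option G: unused.
Cost = 15×50 + 8×60 + 8×80 = 1870.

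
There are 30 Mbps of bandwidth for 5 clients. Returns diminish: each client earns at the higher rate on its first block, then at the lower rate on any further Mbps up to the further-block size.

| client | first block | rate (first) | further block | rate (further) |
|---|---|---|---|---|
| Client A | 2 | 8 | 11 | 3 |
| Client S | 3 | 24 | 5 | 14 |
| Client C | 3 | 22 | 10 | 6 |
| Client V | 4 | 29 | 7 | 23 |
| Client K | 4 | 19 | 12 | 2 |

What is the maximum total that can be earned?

589

Treat each block as its own option and order by rate: Client V/T1 29 > Client S/T1 24 > Client V/T2 23 > Client C/T1 22 > Client K/T1 19 > Client S/T2 14 > Client A/T1 8 > Client C/T2 6 > Client A/T2 3 > Client K/T2 2.
Client V T1 at 29: fill all 4 ; 26 left.
Client S T1 at 24: fill all 3 ; 23 left.
Client V/T2 (23): +7 ; 16 left.
Fill Client C T1 block (3 at 22) ; 13 left.
Fill Client K T1 block (4 at 19) ; 9 left.
Client S T2 at 14: fill all 5 ; 4 left.
Fill Client A T1 block (2 at 8) ; 2 left.
2 remain; put them into Client C T2 at 6.
Total = 29×4 + 24×3 + 23×7 + 22×3 + 19×4 + 14×5 + 8×2 + 6×2 = 589.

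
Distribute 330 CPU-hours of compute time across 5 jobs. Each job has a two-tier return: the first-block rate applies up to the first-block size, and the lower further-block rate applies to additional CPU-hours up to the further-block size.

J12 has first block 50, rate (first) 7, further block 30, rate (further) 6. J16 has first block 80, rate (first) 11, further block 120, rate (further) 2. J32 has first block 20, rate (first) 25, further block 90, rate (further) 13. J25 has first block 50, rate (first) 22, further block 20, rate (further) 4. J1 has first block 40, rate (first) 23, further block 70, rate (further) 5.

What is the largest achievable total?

4920

Treat each block as its own option and order by rate: J32/T1 25 > J1/T1 23 > J25/T1 22 > J32/T2 13 > J16/T1 11 > J12/T1 7 > J12/T2 6 > J1/T2 5 > J25/T2 4 > J16/T2 2.
J32/T1 (25): +20 — 310 left.
J1/T1 (23): +40 — 270 left.
J25 T1 at 22: fill all 50 — 220 left.
J32/T2 (13): +90 — 130 left.
J16 T1 at 11: fill all 80 — 50 left.
J12 T1 at 7: fill all 50 — 0 left.
Total = 25×20 + 23×40 + 22×50 + 13×90 + 11×80 + 7×50 = 4920.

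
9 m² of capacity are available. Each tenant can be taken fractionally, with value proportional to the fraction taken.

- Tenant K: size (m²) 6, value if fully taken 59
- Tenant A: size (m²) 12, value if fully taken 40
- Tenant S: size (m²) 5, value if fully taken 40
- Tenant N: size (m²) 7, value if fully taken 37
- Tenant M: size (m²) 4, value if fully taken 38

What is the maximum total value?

87.5

Rank by value-to-size ratio: Tenant K 59/6≈9.83, Tenant M 38/4≈9.5, Tenant S 40/5≈8, Tenant N 37/7≈5.29, Tenant A 40/12≈3.33.
Take all of Tenant K (6 m², value 59) → 3 m² left.
Fill the last 3 m² with part of Tenant M: 3/4 of it earns 28.5.
Total value = 87.5.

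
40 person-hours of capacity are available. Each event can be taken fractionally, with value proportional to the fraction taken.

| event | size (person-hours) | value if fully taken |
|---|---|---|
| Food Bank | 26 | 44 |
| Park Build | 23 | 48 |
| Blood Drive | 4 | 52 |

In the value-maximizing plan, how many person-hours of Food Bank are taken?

13

Sort by value density: Blood Drive 52/4≈13, Park Build 48/23≈2.09, Food Bank 44/26≈1.69.
All 4 person-hours of Blood Drive fit (value 52) ; 36 remain.
Take all of Park Build (23 person-hours, value 48) ; 13 person-hours left.
Only 13 person-hours remain; take 13/26 of Food Bank for value 44×13/26 = 22.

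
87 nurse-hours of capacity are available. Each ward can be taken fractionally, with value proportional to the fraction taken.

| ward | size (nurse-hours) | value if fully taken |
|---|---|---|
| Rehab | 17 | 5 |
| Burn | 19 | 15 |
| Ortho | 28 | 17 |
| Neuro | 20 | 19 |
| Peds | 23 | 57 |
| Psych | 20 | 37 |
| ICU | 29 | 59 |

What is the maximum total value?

Best value per unit of size first: Peds 57/23≈2.48, ICU 59/29≈2.03, Psych 37/20≈1.85, Neuro 19/20≈0.95, Burn 15/19≈0.789, Ortho 17/28≈0.607, Rehab 5/17≈0.294.
All 23 nurse-hours of Peds fit (value 57) — 64 remain.
ICU: take in full, 29 nurse-hours for value 59 — 35 left.
Take all of Psych (20 nurse-hours, value 37) — 15 nurse-hours left.
15 nurse-hours left: a 15/20 share of Neuro gives 19×15/20 = 14.25.
Total value = 167.25.

167.25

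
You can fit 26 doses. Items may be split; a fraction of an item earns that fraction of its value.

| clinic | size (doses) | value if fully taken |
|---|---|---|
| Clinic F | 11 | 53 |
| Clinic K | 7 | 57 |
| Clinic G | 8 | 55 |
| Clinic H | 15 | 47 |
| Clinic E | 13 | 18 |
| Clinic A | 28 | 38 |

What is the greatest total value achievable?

165

Sort by value density: Clinic K 57/7≈8.14, Clinic G 55/8≈6.88, Clinic F 53/11≈4.82, Clinic H 47/15≈3.13, Clinic E 18/13≈1.38, Clinic A 38/28≈1.36.
All 7 doses of Clinic K fit (value 57) → 19 remain.
Clinic G: take in full, 8 doses for value 55 → 11 left.
Clinic F: take in full, 11 doses for value 53 → 0 left.
Total value = 165.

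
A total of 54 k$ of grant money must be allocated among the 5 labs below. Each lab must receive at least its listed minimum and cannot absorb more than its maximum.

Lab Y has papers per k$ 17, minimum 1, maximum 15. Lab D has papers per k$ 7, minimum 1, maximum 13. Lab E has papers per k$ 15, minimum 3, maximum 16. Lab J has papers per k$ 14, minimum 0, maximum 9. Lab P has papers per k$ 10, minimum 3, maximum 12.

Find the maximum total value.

Meeting every minimum uses 1+1+3+0+3 = 8 k$, leaving 46.
Rank by papers per k$: Lab Y 17 > Lab E 15 > Lab J 14 > Lab P 10 > Lab D 7.
Lab Y: +14 to 15 (cap) — 32 left.
Lab E: +13 to 16 (cap) — 19 left.
Lab J takes 9 more to reach its cap of 9 — 10 left.
Give Lab P 9 more to hit its cap of 12 — 1 left.
Only 1 left; Lab D takes them to reach 2.
Total = 17×15 + 7×2 + 15×16 + 14×9 + 10×12 = 755.

755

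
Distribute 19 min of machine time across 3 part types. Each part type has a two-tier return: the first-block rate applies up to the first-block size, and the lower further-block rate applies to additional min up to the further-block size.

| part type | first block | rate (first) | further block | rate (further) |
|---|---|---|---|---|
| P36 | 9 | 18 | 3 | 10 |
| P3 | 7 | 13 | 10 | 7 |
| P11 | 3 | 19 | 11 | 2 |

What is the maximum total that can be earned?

310

Order all 6 blocks by rate: P11/tier1 19 > P36/tier1 18 > P3/tier1 13 > P36/tier2 10 > P3/tier2 7 > P11/tier2 2.
P11 tier1 at 19: fill all 3 ; 16 left.
Fill P36 tier1 block (9 at 18) ; 7 left.
P3/tier1 (13): +7 ; 0 left.
Total = 19×3 + 18×9 + 13×7 = 310.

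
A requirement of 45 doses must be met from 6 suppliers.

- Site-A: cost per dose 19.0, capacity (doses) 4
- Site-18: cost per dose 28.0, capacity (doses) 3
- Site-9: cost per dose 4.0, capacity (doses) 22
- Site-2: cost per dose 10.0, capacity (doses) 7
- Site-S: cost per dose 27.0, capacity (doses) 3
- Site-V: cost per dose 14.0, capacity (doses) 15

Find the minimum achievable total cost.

387

Fill from the cheapest supplier first.
Site-9 (4.0): use full 22 — 23 doses to go.
Take 7 from Site-2 at 10.0 — need 16 more.
Site-V at 14.0: take all 15 doses — 1 still needed.
Site-A at 19.0: take 1 of its 4 — requirement met.
Site-S, Site-18: unused.
Cost = 22×4.0 + 7×10.0 + 15×14.0 + 1×19.0 = 387.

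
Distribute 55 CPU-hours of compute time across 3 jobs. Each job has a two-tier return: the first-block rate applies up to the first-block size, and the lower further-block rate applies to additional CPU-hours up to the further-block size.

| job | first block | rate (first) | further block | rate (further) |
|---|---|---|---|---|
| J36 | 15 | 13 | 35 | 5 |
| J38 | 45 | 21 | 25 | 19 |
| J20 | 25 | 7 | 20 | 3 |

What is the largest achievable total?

Rank every tier by rate: J38/tier1 21 > J38/tier2 19 > J36/tier1 13 > J20/tier1 7 > J36/tier2 5 > J20/tier2 3.
J38/tier1 (21): +45 ; 10 left.
10 remain; put them into J38 tier2 at 19.
Total = 21×45 + 19×10 = 1135.

1135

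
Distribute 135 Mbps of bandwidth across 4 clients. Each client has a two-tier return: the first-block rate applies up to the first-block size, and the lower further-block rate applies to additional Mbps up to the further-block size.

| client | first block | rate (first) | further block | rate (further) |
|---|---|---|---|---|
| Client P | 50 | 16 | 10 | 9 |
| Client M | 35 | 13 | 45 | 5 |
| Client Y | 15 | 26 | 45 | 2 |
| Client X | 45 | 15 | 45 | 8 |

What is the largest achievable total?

Treat each block as its own option and order by rate: Client Y/tier1 26 > Client P/tier1 16 > Client X/tier1 15 > Client M/tier1 13 > Client P/tier2 9 > Client X/tier2 8 > Client M/tier2 5 > Client Y/tier2 2.
Client Y/tier1 (26): +15 → 120 left.
Client P/tier1 (16): +50 → 70 left.
Client X tier1 at 15: fill all 45 → 25 left.
Client M tier1 at 13: only 25 left, fill 25.
Total = 26×15 + 16×50 + 15×45 + 13×25 = 2190.

2190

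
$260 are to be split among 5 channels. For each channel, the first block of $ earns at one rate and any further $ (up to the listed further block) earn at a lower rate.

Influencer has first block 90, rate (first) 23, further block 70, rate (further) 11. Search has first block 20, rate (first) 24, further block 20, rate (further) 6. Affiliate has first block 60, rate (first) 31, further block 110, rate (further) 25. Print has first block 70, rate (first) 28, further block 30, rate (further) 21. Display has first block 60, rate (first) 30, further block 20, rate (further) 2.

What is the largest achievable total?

Order all 10 blocks by rate: Affiliate/first 31 > Display/first 30 > Print/first 28 > Affiliate/second 25 > Search/first 24 > Influencer/first 23 > Print/second 21 > Influencer/second 11 > Search/second 6 > Display/second 2.
Affiliate/first (31): +60 ; 200 left.
Display first at 30: fill all 60 ; 140 left.
Print/first (28): +70 ; 70 left.
Affiliate/second: +70 of 110 at 25; pool empty.
Total = 31×60 + 30×60 + 28×70 + 25×70 = 7370.

7370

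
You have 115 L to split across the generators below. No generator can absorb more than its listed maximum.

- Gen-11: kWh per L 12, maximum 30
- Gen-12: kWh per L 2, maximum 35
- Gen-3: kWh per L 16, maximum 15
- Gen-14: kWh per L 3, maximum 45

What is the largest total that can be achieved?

Rank by kWh per L: Gen-3 16 > Gen-11 12 > Gen-14 3 > Gen-12 2.
Gen-3: +15 to 15 (cap) — 100 left.
Gen-11: +30 to 30 (cap) — 70 left.
Gen-14 takes 45 to reach its cap of 45 — 25 left.
Gen-12 has room for 35 but only 25 remain, so it gets 25.
Total = 12×30 + 2×25 + 16×15 + 3×45 = 785.

785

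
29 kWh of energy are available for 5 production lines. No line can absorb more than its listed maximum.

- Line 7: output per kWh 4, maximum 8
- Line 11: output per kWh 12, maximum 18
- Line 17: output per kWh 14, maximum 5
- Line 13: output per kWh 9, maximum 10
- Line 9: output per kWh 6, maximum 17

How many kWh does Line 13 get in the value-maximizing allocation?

Rank by output per kWh: Line 17 14 > Line 11 12 > Line 13 9 > Line 9 6 > Line 7 4.
Line 17 takes 5 to reach its cap of 5 — 24 left.
Give Line 11 18 to hit its cap of 18 — 6 left.
Line 13 has room for 10 but only 6 remain, so it gets 6.

6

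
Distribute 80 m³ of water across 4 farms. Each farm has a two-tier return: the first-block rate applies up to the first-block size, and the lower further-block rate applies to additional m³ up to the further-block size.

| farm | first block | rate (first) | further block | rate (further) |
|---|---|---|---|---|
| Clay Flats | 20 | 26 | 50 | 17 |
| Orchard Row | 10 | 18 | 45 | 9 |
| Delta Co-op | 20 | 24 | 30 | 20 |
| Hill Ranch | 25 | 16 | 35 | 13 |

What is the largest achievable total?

1780

Rank every tier by rate: Clay Flats/T1 26 > Delta Co-op/T1 24 > Delta Co-op/T2 20 > Orchard Row/T1 18 > Clay Flats/T2 17 > Hill Ranch/T1 16 > Hill Ranch/T2 13 > Orchard Row/T2 9.
Clay Flats/T1 (26): +20 ; 60 left.
Delta Co-op/T1 (24): +20 ; 40 left.
Delta Co-op/T2 (20): +30 ; 10 left.
Fill Orchard Row T1 block (10 at 18) ; 0 left.
Total = 26×20 + 24×20 + 20×30 + 18×10 = 1780.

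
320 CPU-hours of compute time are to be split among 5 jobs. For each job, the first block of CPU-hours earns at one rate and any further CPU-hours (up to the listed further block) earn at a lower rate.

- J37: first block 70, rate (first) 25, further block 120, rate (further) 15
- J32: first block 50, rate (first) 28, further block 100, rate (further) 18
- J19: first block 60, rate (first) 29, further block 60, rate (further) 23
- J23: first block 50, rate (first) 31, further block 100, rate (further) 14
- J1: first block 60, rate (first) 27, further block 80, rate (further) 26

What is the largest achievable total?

Rank every tier by rate: J23/T1 31 > J19/T1 29 > J32/T1 28 > J1/T1 27 > J1/T2 26 > J37/T1 25 > J19/T2 23 > J32/T2 18 > J37/T2 15 > J23/T2 14.
J23/T1 (31): +50 — 270 left.
J19 T1 at 29: fill all 60 — 210 left.
J32/T1 (28): +50 — 160 left.
Fill J1 T1 block (60 at 27) — 100 left.
Fill J1 T2 block (80 at 26) — 20 left.
20 remain; put them into J37 T1 at 25.
Total = 31×50 + 29×60 + 28×50 + 27×60 + 26×80 + 25×20 = 8890.

8890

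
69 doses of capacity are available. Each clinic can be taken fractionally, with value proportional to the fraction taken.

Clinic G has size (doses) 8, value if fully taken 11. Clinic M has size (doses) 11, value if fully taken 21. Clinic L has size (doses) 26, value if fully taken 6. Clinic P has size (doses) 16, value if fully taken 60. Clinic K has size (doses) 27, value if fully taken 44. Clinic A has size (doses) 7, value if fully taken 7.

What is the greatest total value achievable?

Rank by value-to-size ratio: Clinic P 60/16≈3.75, Clinic M 21/11≈1.91, Clinic K 44/27≈1.63, Clinic G 11/8≈1.38, Clinic A 7/7≈1, Clinic L 6/26≈0.231.
All 16 doses of Clinic P fit (value 60) → 53 remain.
Take all of Clinic M (11 doses, value 21) → 42 doses left.
Take all of Clinic K (27 doses, value 44) → 15 doses left.
Clinic G: take in full, 8 doses for value 11 → 7 left.
All 7 doses of Clinic A fit (value 7) → 0 remain.
Total value = 143.

143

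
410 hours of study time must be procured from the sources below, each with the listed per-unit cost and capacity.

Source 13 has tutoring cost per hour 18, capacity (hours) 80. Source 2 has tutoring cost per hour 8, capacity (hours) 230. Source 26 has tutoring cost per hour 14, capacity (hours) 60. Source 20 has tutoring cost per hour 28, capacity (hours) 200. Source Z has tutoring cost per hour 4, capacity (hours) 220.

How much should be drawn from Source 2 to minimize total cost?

Cheapest first:
Source Z at 4: take all 220 hours → 190 still needed.
Take 190 from Source 2 at 8 to finish.
Source 26, Source 13, Source 20: unused.

190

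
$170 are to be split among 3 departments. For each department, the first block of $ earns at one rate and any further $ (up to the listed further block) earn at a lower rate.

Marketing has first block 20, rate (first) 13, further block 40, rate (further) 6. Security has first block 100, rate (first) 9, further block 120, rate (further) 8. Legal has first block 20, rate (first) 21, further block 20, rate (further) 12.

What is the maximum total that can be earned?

1900

Treat each block as its own option and order by rate: Legal/tier1 21 > Marketing/tier1 13 > Legal/tier2 12 > Security/tier1 9 > Security/tier2 8 > Marketing/tier2 6.
Fill Legal tier1 block (20 at 21) → 150 left.
Marketing tier1 at 13: fill all 20 → 130 left.
Fill Legal tier2 block (20 at 12) → 110 left.
Fill Security tier1 block (100 at 9) → 10 left.
Security tier2 at 8: only 10 left, fill 10.
Total = 21×20 + 13×20 + 12×20 + 9×100 + 8×10 = 1900.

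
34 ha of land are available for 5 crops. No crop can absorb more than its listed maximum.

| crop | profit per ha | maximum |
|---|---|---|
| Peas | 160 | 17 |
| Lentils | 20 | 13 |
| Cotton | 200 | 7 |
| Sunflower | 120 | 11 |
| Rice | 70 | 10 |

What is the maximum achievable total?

5320

Order the crops by profit per ha: Cotton 200 > Peas 160 > Sunflower 120 > Rice 70 > Lentils 20.
Give Cotton 7 to hit its cap of 7 → 27 left.
Peas: +17 to 17 (cap) → 10 left.
Sunflower: +10 (room for 11) → 10. Pool exhausted.
Total = 160×17 + 200×7 + 120×10 = 5320.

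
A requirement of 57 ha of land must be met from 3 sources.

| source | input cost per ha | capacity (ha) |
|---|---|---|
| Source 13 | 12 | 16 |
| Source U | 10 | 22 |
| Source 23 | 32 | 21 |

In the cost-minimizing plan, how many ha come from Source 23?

19

Fill from the cheapest source first.
Source U (10): use full 22 → 35 ha to go.
Source 13 (12): use full 16 → 19 ha to go.
Take 19 from Source 23 at 32 to finish.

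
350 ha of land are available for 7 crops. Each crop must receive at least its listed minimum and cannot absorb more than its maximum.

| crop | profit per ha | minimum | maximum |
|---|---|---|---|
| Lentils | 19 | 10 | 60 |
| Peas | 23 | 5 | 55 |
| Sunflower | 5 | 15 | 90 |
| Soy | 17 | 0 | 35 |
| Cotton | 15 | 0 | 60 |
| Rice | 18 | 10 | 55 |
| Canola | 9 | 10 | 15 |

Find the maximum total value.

Meeting every minimum uses 10+5+15+0+0+10+10 = 50 ha, leaving 300.
Rank by profit per ha: Peas 23 > Lentils 19 > Rice 18 > Soy 17 > Cotton 15 > Canola 9 > Sunflower 5.
Peas takes 50 more to reach its cap of 55 — 250 left.
Lentils takes 50 more to reach its cap of 60 — 200 left.
Rice takes 45 more to reach its cap of 55 — 155 left.
Soy: +35 to 35 (cap) — 120 left.
Give Cotton 60 more to hit its cap of 60 — 60 left.
Give Canola 5 more to hit its cap of 15 — 55 left.
Sunflower: +55 (room for 75) → 70. Pool exhausted.
Total = 19×60 + 23×55 + 5×70 + 17×35 + 15×60 + 18×55 + 9×15 = 5375.

5375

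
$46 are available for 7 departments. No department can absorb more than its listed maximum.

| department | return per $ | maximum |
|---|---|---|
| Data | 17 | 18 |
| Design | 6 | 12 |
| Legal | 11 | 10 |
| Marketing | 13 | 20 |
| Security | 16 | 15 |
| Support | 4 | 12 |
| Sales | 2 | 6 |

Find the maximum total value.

Order the departments by return per $: Data 17 > Security 16 > Marketing 13 > Legal 11 > Design 6 > Support 4 > Sales 2.
Data takes 18 to reach its cap of 18 ; 28 left.
Give Security 15 to hit its cap of 15 ; 13 left.
Only 13 left; Marketing takes them to reach 13.
Total = 17×18 + 13×13 + 16×15 = 715.

715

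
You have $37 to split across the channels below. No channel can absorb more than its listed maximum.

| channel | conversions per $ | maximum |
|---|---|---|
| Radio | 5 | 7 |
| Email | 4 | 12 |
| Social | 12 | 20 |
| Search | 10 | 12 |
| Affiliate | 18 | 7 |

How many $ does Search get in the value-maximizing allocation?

10

Order the channels by conversions per $: Affiliate 18 > Social 12 > Search 10 > Radio 5 > Email 4.
Affiliate: +7 to 7 (cap) — 30 left.
Social takes 20 to reach its cap of 20 — 10 left.
Search: +10 (room for 12) → 10. Pool exhausted.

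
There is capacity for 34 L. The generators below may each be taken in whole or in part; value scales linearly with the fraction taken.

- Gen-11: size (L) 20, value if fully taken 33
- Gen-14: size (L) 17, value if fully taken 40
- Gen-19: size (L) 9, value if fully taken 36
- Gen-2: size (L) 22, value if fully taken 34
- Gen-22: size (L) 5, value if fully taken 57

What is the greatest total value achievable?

Best value per unit of size first: Gen-22 57/5≈11.4, Gen-19 36/9≈4, Gen-14 40/17≈2.35, Gen-11 33/20≈1.65, Gen-2 34/22≈1.55.
All 5 L of Gen-22 fit (value 57) ; 29 remain.
Take all of Gen-19 (9 L, value 36) ; 20 L left.
All 17 L of Gen-14 fit (value 40) ; 3 remain.
Fill the last 3 L with part of Gen-11: 3/20 of it earns 4.95.
Total value = 137.95.

137.95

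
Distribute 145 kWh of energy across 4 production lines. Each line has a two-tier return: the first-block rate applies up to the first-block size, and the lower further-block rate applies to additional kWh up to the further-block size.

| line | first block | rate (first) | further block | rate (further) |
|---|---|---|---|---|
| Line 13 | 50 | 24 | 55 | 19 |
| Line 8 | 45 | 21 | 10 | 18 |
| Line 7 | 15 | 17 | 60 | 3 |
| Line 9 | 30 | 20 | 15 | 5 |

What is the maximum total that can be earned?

Rank every tier by rate: Line 13/T1 24 > Line 8/T1 21 > Line 9/T1 20 > Line 13/T2 19 > Line 8/T2 18 > Line 7/T1 17 > Line 9/T2 5 > Line 7/T2 3.
Line 13/T1 (24): +50 — 95 left.
Line 8 T1 at 21: fill all 45 — 50 left.
Line 9 T1 at 20: fill all 30 — 20 left.
Line 13/T2: +20 of 55 at 19; pool empty.
Total = 24×50 + 21×45 + 20×30 + 19×20 = 3125.

3125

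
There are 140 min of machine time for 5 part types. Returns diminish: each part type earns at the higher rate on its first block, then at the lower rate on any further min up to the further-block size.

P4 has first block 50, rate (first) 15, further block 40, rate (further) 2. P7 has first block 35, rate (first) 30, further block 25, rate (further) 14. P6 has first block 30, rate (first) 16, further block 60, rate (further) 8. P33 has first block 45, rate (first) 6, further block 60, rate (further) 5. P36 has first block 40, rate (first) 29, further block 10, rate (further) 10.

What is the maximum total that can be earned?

3215

Treat each block as its own option and order by rate: P7/T1 30 > P36/T1 29 > P6/T1 16 > P4/T1 15 > P7/T2 14 > P36/T2 10 > P6/T2 8 > P33/T1 6 > P33/T2 5 > P4/T2 2.
P7/T1 (30): +35 — 105 left.
P36/T1 (29): +40 — 65 left.
P6 T1 at 16: fill all 30 — 35 left.
35 remain; put them into P4 T1 at 15.
Total = 30×35 + 29×40 + 16×30 + 15×35 = 3215.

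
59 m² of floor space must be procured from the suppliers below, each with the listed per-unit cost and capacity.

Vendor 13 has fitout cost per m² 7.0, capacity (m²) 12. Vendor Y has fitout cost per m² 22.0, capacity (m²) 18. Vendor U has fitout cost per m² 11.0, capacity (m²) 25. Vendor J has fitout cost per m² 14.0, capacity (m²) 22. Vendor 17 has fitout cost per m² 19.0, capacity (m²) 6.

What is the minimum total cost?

667

Use suppliers in increasing cost order.
Take 12 from Vendor 13 at 7.0 → need 47 more.
Take 25 from Vendor U at 11.0 → need 22 more.
Vendor J (14.0): use full 22 → 0 m² to go.
Vendor 17, Vendor Y: unused.
Cost = 12×7.0 + 25×11.0 + 22×14.0 = 667.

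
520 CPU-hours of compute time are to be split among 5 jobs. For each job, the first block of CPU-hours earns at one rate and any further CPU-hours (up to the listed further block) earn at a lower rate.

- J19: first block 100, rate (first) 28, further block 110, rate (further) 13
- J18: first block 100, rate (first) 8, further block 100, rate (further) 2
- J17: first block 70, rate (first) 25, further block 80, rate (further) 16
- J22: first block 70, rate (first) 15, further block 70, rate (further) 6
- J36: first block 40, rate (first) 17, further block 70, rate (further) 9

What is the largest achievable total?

Treat each block as its own option and order by rate: J19/first 28 > J17/first 25 > J36/first 17 > J17/second 16 > J22/first 15 > J19/second 13 > J36/second 9 > J18/first 8 > J22/second 6 > J18/second 2.
Fill J19 first block (100 at 28) — 420 left.
J17 first at 25: fill all 70 — 350 left.
Fill J36 first block (40 at 17) — 310 left.
J17/second (16): +80 — 230 left.
Fill J22 first block (70 at 15) — 160 left.
J19/second (13): +110 — 50 left.
50 remain; put them into J36 second at 9.
Total = 28×100 + 25×70 + 17×40 + 16×80 + 15×70 + 13×110 + 9×50 = 9440.

9440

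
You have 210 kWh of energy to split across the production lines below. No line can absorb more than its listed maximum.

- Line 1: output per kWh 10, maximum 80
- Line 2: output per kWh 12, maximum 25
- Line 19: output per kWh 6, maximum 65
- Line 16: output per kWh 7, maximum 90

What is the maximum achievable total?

Highest output per kWh first: Line 2 12 > Line 1 10 > Line 16 7 > Line 19 6.
Line 2 takes 25 to reach its cap of 25 — 185 left.
Give Line 1 80 to hit its cap of 80 — 105 left.
Line 16 takes 90 to reach its cap of 90 — 15 left.
Only 15 left; Line 19 takes them to reach 15.
Total = 10×80 + 12×25 + 6×15 + 7×90 = 1820.

1820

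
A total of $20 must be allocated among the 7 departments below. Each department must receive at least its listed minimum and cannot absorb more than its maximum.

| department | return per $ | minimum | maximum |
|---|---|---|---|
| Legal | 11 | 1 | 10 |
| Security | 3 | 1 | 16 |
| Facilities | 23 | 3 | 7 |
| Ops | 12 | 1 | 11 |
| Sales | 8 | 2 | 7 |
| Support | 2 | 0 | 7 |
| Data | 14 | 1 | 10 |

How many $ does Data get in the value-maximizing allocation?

Meeting every minimum uses 1+1+3+1+2+0+1 = 9 $, leaving 11.
Order the departments by return per $: Facilities 23 > Data 14 > Ops 12 > Legal 11 > Sales 8 > Security 3 > Support 2.
Facilities: +4 to 7 (cap) — 7 left.
Only 7 left; Data takes them to reach 8.

8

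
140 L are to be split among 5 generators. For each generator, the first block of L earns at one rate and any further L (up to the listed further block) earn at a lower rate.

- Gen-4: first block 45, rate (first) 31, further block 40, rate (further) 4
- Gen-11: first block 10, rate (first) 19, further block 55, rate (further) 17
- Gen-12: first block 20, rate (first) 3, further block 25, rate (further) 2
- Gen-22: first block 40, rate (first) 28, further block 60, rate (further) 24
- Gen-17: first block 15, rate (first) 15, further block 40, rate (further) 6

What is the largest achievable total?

Order all 10 blocks by rate: Gen-4/tier1 31 > Gen-22/tier1 28 > Gen-22/tier2 24 > Gen-11/tier1 19 > Gen-11/tier2 17 > Gen-17/tier1 15 > Gen-17/tier2 6 > Gen-4/tier2 4 > Gen-12/tier1 3 > Gen-12/tier2 2.
Gen-4/tier1 (31): +45 → 95 left.
Gen-22 tier1 at 28: fill all 40 → 55 left.
Gen-22/tier2: +55 of 60 at 24; pool empty.
Total = 31×45 + 28×40 + 24×55 = 3835.

3835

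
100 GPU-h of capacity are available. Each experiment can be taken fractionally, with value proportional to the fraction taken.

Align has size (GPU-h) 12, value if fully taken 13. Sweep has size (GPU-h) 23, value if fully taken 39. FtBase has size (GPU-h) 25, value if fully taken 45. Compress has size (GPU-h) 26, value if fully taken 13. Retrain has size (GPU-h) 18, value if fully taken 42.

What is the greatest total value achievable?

Rank by value-to-size ratio: Retrain 42/18≈2.33, FtBase 45/25≈1.8, Sweep 39/23≈1.7, Align 13/12≈1.08, Compress 13/26≈0.5.
Take all of Retrain (18 GPU-h, value 42) ; 82 GPU-h left.
All 25 GPU-h of FtBase fit (value 45) ; 57 remain.
All 23 GPU-h of Sweep fit (value 39) ; 34 remain.
All 12 GPU-h of Align fit (value 13) ; 22 remain.
Only 22 GPU-h remain; take 22/26 of Compress for value 13×22/26 = 11.
Total value = 150.

150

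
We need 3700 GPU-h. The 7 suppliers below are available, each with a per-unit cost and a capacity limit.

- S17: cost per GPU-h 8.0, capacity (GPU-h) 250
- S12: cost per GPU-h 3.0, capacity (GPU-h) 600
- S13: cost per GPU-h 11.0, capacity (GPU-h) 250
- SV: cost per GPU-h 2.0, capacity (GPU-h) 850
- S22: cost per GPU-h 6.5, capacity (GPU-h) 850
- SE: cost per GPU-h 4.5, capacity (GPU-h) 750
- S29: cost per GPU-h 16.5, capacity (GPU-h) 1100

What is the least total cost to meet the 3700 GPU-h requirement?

19625

Fill from the cheapest supplier first.
SV (2.0): use full 850 → 2850 GPU-h to go.
Take 600 from S12 at 3.0 → need 2250 more.
SE (4.5): use full 750 → 1500 GPU-h to go.
S22 at 6.5: take all 850 GPU-h → 650 still needed.
Take 250 from S17 at 8.0 → need 400 more.
S13 (11.0): use full 250 → 150 GPU-h to go.
S29 (16.5): take the remaining 150 → done.
Cost = 850×2.0 + 600×3.0 + 750×4.5 + 850×6.5 + 250×8.0 + 250×11.0 + 150×16.5 = 19625.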